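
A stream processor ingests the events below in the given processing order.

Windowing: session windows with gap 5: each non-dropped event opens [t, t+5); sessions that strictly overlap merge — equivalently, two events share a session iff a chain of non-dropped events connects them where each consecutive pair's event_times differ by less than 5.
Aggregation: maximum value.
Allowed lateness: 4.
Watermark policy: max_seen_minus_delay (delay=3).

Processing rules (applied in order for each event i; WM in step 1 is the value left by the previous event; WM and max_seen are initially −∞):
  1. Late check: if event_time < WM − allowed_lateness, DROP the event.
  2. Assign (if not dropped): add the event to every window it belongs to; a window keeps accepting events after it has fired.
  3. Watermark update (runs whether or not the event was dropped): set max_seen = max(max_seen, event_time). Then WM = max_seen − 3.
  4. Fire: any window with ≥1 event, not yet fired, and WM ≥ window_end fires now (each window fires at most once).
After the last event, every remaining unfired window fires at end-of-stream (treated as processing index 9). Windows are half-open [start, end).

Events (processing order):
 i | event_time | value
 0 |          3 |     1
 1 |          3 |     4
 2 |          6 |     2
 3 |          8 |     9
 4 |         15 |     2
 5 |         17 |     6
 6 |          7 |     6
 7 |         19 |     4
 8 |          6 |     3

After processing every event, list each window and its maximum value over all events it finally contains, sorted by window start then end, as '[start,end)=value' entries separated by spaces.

i=0 t=3 v=1: → [3,8); WM=0
i=1 t=3 v=4: → [3,8); WM=0
i=2 t=6 v=2: → [3,11); WM=3
i=3 t=8 v=9: → [3,13); WM=5
i=4 t=15 v=2: → [15,20); WM=12
i=5 t=17 v=6: → [15,22); WM=14
i=6 t=7 v=6: DROP (t<14-4); WM=14
i=7 t=19 v=4: → [15,24); WM=16
i=8 t=6 v=3: DROP (t<16-4); WM=16

[3,13)=9 [15,24)=6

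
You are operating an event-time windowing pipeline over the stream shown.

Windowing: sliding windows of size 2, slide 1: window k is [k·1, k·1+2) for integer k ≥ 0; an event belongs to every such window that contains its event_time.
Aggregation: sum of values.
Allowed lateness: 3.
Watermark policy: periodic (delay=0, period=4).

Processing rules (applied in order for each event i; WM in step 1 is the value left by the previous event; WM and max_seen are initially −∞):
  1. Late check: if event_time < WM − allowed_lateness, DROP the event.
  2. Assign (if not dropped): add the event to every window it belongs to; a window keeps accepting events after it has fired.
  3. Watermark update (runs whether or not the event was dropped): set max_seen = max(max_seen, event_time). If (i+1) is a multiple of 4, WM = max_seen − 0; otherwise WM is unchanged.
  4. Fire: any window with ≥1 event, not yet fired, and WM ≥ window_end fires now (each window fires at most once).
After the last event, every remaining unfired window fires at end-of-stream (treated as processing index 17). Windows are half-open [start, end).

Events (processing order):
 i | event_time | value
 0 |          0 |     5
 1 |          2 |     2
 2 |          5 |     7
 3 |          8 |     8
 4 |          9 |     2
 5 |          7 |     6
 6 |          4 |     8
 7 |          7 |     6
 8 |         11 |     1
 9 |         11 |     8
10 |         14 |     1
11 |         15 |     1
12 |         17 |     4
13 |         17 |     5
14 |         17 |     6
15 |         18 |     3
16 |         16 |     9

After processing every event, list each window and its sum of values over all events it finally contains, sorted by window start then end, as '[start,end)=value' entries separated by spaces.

i=0 t=0 v=5: → [0,2); WM=−∞
i=1 t=2 v=2: → [2,4),[1,3); WM=−∞
i=2 t=5 v=7: → [5,7),[4,6); WM=−∞
i=3 t=8 v=8: → [8,10),[7,9); WM=8; [0,2) fires=5 [1,3) fires=2 [2,4) fires=2 [4,6) fires=7 [5,7) fires=7
i=4 t=9 v=2: → [9,11),[8,10); WM=8
i=5 t=7 v=6: → [7,9),[6,8); WM=8; [6,8) fires=6
i=6 t=4 v=8: DROP (t<8-3); WM=8
i=7 t=7 v=6: → [7,9),[6,8); WM=9; [7,9) fires=20
i=8 t=11 v=1: → [11,13),[10,12); WM=9
i=9 t=11 v=8: → [11,13),[10,12); WM=9
i=10 t=14 v=1: → [14,16),[13,15); WM=9
i=11 t=15 v=1: → [15,17),[14,16); WM=15; [8,10) fires=10 [9,11) fires=2 [10,12) fires=9 [11,13) fires=9 [13,15) fires=1
i=12 t=17 v=4: → [17,19),[16,18); WM=15
i=13 t=17 v=5: → [17,19),[16,18); WM=15
i=14 t=17 v=6: → [17,19),[16,18); WM=15
i=15 t=18 v=3: → [18,20),[17,19); WM=18; [14,16) fires=2 [15,17) fires=1 [16,18) fires=15
i=16 t=16 v=9: → [16,18),[15,17); WM=18

[0,2)=5 [1,3)=2 [2,4)=2 [4,6)=7 [5,7)=7 [6,8)=12 [7,9)=20 [8,10)=10 [9,11)=2 [10,12)=9 [11,13)=9 [13,15)=1 [14,16)=2 [15,17)=10 [16,18)=24 [17,19)=18 [18,20)=3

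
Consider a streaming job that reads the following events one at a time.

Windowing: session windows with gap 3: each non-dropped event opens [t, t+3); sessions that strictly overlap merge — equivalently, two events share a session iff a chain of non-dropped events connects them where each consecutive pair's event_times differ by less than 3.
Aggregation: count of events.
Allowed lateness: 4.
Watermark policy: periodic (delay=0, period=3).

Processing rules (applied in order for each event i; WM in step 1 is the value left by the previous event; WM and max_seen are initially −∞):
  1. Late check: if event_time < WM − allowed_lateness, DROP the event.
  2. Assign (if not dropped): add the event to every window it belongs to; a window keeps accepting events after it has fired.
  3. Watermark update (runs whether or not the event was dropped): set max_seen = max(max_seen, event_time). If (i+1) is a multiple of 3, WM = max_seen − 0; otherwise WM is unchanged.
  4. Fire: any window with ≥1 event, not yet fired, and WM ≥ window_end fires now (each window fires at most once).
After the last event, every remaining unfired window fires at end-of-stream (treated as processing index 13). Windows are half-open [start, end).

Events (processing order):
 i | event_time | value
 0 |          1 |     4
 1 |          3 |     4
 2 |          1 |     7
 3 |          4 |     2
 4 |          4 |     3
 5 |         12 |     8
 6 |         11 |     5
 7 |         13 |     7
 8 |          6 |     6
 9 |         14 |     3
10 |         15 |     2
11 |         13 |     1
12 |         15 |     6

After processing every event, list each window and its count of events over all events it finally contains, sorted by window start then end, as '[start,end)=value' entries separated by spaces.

i=0 t=1 v=4: → [1,4); WM=−∞
i=1 t=3 v=4: → [1,6); WM=−∞
i=2 t=1 v=7: → [1,6); WM=3
i=3 t=4 v=2: → [1,7); WM=3
i=4 t=4 v=3: → [1,7); WM=3
i=5 t=12 v=8: → [12,15); WM=12
i=6 t=11 v=5: → [11,15); WM=12
i=7 t=13 v=7: → [11,16); WM=12
i=8 t=6 v=6: DROP (t<12-4); WM=13
i=9 t=14 v=3: → [11,17); WM=13
i=10 t=15 v=2: → [11,18); WM=13
i=11 t=13 v=1: → [11,18); WM=15
i=12 t=15 v=6: → [11,18); WM=15

[1,7)=5 [11,18)=7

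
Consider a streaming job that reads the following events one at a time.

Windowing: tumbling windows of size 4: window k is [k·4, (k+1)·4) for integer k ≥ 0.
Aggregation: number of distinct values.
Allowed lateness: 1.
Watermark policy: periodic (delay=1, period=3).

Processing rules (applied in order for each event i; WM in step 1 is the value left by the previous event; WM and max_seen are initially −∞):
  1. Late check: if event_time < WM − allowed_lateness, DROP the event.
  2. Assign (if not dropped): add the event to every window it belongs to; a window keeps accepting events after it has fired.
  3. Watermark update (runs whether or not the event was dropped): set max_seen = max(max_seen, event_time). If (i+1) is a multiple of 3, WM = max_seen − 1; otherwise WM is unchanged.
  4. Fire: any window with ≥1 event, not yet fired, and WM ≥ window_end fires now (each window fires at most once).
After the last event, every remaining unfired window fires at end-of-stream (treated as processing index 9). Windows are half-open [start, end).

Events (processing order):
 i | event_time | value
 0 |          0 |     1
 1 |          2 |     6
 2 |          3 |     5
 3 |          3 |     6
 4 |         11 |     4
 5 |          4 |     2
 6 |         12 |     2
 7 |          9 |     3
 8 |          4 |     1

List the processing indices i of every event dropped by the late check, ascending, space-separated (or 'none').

i=0 t=0 v=1: → [0,4); WM=−∞
i=1 t=2 v=6: → [0,4); WM=−∞
i=2 t=3 v=5: → [0,4); WM=2
i=3 t=3 v=6: → [0,4); WM=2
i=4 t=11 v=4: → [8,12); WM=2
i=5 t=4 v=2: → [4,8); WM=10; [0,4) fires=3 [4,8) fires=1
i=6 t=12 v=2: → [12,16); WM=10
i=7 t=9 v=3: → [8,12); WM=10
i=8 t=4 v=1: DROP (t<10-1); WM=11

8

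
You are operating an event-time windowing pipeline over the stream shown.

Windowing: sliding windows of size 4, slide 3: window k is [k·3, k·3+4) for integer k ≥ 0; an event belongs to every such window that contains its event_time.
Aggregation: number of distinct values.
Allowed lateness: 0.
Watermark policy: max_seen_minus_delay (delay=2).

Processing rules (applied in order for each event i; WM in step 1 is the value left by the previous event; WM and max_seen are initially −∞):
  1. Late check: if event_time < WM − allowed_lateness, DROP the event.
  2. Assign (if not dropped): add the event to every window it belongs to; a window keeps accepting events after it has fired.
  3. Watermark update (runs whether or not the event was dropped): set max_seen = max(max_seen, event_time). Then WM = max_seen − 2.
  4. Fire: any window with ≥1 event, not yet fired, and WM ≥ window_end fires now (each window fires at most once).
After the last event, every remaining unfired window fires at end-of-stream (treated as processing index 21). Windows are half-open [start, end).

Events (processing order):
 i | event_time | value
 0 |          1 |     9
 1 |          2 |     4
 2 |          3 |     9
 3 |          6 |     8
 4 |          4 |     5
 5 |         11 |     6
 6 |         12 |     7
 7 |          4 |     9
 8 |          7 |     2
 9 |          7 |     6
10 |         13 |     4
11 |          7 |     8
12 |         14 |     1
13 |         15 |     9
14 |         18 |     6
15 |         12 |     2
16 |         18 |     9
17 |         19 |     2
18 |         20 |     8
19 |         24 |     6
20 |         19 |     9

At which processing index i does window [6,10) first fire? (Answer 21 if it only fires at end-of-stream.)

6

i=0 t=1 v=9: → [0,4); WM=-1
i=1 t=2 v=4: → [0,4); WM=0
i=2 t=3 v=9: → [3,7),[0,4); WM=1
i=3 t=6 v=8: → [6,10),[3,7); WM=4; [0,4) fires=2
i=4 t=4 v=5: → [3,7); WM=4
i=5 t=11 v=6: → [9,13); WM=9; [3,7) fires=3
i=6 t=12 v=7: → [12,16),[9,13); WM=10; [6,10) fires=1
i=7 t=4 v=9: DROP (t<10-0); WM=10
i=8 t=7 v=2: DROP (t<10-0); WM=10
i=9 t=7 v=6: DROP (t<10-0); WM=10
i=10 t=13 v=4: → [12,16); WM=11
i=11 t=7 v=8: DROP (t<11-0); WM=11
i=12 t=14 v=1: → [12,16); WM=12
i=13 t=15 v=9: → [15,19),[12,16); WM=13; [9,13) fires=2
i=14 t=18 v=6: → [18,22),[15,19); WM=16; [12,16) fires=4
i=15 t=12 v=2: DROP (t<16-0); WM=16
i=16 t=18 v=9: → [18,22),[15,19); WM=16
i=17 t=19 v=2: → [18,22); WM=17
i=18 t=20 v=8: → [18,22); WM=18
i=19 t=24 v=6: → [24,28),[21,25); WM=22; [15,19) fires=2 [18,22) fires=4
i=20 t=19 v=9: DROP (t<22-0); WM=22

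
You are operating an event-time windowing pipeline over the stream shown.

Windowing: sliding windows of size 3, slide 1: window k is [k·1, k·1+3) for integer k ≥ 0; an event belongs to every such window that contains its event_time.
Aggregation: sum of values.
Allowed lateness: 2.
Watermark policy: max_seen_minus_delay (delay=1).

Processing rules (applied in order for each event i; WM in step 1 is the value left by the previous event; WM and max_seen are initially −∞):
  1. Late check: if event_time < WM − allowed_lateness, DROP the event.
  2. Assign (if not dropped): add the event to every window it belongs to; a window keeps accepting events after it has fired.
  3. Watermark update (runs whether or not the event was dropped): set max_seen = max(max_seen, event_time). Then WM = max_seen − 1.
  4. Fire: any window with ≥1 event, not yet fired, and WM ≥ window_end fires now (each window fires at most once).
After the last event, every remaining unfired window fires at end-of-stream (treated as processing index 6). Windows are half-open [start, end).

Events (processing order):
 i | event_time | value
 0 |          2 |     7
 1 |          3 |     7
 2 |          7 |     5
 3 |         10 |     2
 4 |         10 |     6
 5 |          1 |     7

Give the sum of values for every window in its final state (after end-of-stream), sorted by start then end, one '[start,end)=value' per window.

[0,3)=7 [1,4)=14 [2,5)=14 [3,6)=7 [5,8)=5 [6,9)=5 [7,10)=5 [8,11)=8 [9,12)=8 [10,13)=8

i=0 t=2 v=7: → [2,5),[1,4),[0,3); WM=1
i=1 t=3 v=7: → [3,6),[2,5),[1,4); WM=2
i=2 t=7 v=5: → [7,10),[6,9),[5,8); WM=6; [0,3) fires=7 [1,4) fires=14 [2,5) fires=14 [3,6) fires=7
i=3 t=10 v=2: → [10,13),[9,12),[8,11); WM=9; [5,8) fires=5 [6,9) fires=5
i=4 t=10 v=6: → [10,13),[9,12),[8,11); WM=9
i=5 t=1 v=7: DROP (t<9-2); WM=9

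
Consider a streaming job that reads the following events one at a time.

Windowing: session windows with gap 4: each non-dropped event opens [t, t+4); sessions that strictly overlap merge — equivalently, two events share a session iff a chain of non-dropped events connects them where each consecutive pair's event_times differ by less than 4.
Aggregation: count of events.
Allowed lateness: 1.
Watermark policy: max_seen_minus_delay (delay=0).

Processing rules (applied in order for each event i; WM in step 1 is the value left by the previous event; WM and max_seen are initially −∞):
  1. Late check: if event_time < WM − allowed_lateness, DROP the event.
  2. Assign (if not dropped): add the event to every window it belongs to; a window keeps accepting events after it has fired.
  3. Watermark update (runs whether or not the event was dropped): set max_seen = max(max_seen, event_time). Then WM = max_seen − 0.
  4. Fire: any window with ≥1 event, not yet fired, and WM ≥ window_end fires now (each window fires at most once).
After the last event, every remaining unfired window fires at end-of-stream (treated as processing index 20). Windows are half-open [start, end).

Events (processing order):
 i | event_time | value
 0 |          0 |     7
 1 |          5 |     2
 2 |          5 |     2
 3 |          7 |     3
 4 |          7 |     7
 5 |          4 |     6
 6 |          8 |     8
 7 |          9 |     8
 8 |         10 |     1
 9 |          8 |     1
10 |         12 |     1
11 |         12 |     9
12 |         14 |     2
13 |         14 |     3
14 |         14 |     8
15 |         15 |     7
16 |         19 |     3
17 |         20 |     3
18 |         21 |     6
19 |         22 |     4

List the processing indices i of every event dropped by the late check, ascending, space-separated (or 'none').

5 9

i=0 t=0 v=7: → [0,4); WM=0
i=1 t=5 v=2: → [5,9); WM=5
i=2 t=5 v=2: → [5,9); WM=5
i=3 t=7 v=3: → [5,11); WM=7
i=4 t=7 v=7: → [5,11); WM=7
i=5 t=4 v=6: DROP (t<7-1); WM=7
i=6 t=8 v=8: → [5,12); WM=8
i=7 t=9 v=8: → [5,13); WM=9
i=8 t=10 v=1: → [5,14); WM=10
i=9 t=8 v=1: DROP (t<10-1); WM=10
i=10 t=12 v=1: → [5,16); WM=12
i=11 t=12 v=9: → [5,16); WM=12
i=12 t=14 v=2: → [5,18); WM=14
i=13 t=14 v=3: → [5,18); WM=14
i=14 t=14 v=8: → [5,18); WM=14
i=15 t=15 v=7: → [5,19); WM=15
i=16 t=19 v=3: → [19,23); WM=19
i=17 t=20 v=3: → [19,24); WM=20
i=18 t=21 v=6: → [19,25); WM=21
i=19 t=22 v=4: → [19,26); WM=22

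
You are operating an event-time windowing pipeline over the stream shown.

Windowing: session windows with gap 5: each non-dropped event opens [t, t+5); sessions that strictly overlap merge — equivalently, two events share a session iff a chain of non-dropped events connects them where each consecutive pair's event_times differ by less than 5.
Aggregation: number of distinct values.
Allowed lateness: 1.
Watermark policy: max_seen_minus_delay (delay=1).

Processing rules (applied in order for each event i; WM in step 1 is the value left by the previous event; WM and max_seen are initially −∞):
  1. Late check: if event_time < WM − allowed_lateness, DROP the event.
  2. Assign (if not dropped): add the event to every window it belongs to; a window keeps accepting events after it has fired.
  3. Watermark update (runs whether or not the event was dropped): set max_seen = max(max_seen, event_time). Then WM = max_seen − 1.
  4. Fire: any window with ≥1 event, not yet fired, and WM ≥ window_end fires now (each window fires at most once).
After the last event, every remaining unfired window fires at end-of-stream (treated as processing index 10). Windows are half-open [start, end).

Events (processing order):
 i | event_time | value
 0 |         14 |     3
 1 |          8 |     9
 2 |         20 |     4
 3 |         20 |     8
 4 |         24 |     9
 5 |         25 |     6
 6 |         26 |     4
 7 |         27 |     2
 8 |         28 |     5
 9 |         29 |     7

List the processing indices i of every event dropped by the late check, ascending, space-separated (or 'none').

i=0 t=14 v=3: → [14,19); WM=13
i=1 t=8 v=9: DROP (t<13-1); WM=13
i=2 t=20 v=4: → [20,25); WM=19
i=3 t=20 v=8: → [20,25); WM=19
i=4 t=24 v=9: → [20,29); WM=23
i=5 t=25 v=6: → [20,30); WM=24
i=6 t=26 v=4: → [20,31); WM=25
i=7 t=27 v=2: → [20,32); WM=26
i=8 t=28 v=5: → [20,33); WM=27
i=9 t=29 v=7: → [20,34); WM=28

1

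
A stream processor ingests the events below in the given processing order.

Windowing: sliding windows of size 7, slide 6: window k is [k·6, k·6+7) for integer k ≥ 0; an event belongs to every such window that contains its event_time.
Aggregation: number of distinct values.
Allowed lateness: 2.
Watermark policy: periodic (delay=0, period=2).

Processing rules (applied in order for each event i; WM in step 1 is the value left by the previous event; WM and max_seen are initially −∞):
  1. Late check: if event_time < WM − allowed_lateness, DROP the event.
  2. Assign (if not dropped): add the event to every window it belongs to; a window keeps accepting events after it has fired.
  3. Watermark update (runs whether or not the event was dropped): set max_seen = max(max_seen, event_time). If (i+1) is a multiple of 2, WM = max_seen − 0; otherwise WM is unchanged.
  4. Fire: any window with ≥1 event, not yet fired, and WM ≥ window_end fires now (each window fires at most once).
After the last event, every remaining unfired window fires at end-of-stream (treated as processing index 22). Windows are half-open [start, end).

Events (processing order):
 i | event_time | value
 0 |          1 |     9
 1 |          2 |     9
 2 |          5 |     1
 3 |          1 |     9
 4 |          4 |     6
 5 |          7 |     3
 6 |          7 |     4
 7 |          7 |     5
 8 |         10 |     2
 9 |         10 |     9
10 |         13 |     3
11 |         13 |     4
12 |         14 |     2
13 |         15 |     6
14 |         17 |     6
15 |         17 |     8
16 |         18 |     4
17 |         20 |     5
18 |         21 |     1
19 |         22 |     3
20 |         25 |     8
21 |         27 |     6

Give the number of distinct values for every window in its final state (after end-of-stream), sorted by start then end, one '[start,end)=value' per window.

[0,7)=3 [6,13)=5 [12,19)=5 [18,25)=4 [24,31)=2

i=0 t=1 v=9: → [0,7); WM=−∞
i=1 t=2 v=9: → [0,7); WM=2
i=2 t=5 v=1: → [0,7); WM=2
i=3 t=1 v=9: → [0,7); WM=5
i=4 t=4 v=6: → [0,7); WM=5
i=5 t=7 v=3: → [6,13); WM=7; [0,7) fires=3
i=6 t=7 v=4: → [6,13); WM=7
i=7 t=7 v=5: → [6,13); WM=7
i=8 t=10 v=2: → [6,13); WM=7
i=9 t=10 v=9: → [6,13); WM=10
i=10 t=13 v=3: → [12,19); WM=10
i=11 t=13 v=4: → [12,19); WM=13; [6,13) fires=5
i=12 t=14 v=2: → [12,19); WM=13
i=13 t=15 v=6: → [12,19); WM=15
i=14 t=17 v=6: → [12,19); WM=15
i=15 t=17 v=8: → [12,19); WM=17
i=16 t=18 v=4: → [18,25),[12,19); WM=17
i=17 t=20 v=5: → [18,25); WM=20; [12,19) fires=5
i=18 t=21 v=1: → [18,25); WM=20
i=19 t=22 v=3: → [18,25); WM=22
i=20 t=25 v=8: → [24,31); WM=22
i=21 t=27 v=6: → [24,31); WM=27; [18,25) fires=4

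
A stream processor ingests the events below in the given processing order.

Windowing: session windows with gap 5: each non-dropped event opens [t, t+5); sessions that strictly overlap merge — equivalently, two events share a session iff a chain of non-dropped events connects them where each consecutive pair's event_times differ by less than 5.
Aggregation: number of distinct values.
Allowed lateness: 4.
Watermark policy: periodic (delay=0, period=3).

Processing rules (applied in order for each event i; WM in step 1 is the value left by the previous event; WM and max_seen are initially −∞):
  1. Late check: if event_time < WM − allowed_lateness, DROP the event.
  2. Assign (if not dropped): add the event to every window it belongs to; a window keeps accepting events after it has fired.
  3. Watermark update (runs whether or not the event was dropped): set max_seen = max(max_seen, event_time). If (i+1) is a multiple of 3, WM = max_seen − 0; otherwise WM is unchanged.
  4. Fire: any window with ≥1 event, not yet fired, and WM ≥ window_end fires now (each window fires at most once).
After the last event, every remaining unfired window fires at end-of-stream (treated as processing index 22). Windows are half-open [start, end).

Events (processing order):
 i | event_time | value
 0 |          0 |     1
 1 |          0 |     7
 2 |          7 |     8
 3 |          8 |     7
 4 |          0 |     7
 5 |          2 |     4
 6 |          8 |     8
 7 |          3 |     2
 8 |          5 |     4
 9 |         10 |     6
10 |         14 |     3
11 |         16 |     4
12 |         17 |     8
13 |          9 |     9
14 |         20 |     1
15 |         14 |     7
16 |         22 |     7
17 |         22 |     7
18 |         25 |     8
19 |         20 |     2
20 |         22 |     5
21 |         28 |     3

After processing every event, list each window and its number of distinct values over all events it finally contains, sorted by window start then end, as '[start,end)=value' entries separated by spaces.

[0,5)=2 [5,33)=8

i=0 t=0 v=1: → [0,5); WM=−∞
i=1 t=0 v=7: → [0,5); WM=−∞
i=2 t=7 v=8: → [7,12); WM=7
i=3 t=8 v=7: → [7,13); WM=7
i=4 t=0 v=7: DROP (t<7-4); WM=7
i=5 t=2 v=4: DROP (t<7-4); WM=8
i=6 t=8 v=8: → [7,13); WM=8
i=7 t=3 v=2: DROP (t<8-4); WM=8
i=8 t=5 v=4: → [5,13); WM=8
i=9 t=10 v=6: → [5,15); WM=8
i=10 t=14 v=3: → [5,19); WM=8
i=11 t=16 v=4: → [5,21); WM=16
i=12 t=17 v=8: → [5,22); WM=16
i=13 t=9 v=9: DROP (t<16-4); WM=16
i=14 t=20 v=1: → [5,25); WM=20
i=15 t=14 v=7: DROP (t<20-4); WM=20
i=16 t=22 v=7: → [5,27); WM=20
i=17 t=22 v=7: → [5,27); WM=22
i=18 t=25 v=8: → [5,30); WM=22
i=19 t=20 v=2: → [5,30); WM=22
i=20 t=22 v=5: → [5,30); WM=25
i=21 t=28 v=3: → [5,33); WM=25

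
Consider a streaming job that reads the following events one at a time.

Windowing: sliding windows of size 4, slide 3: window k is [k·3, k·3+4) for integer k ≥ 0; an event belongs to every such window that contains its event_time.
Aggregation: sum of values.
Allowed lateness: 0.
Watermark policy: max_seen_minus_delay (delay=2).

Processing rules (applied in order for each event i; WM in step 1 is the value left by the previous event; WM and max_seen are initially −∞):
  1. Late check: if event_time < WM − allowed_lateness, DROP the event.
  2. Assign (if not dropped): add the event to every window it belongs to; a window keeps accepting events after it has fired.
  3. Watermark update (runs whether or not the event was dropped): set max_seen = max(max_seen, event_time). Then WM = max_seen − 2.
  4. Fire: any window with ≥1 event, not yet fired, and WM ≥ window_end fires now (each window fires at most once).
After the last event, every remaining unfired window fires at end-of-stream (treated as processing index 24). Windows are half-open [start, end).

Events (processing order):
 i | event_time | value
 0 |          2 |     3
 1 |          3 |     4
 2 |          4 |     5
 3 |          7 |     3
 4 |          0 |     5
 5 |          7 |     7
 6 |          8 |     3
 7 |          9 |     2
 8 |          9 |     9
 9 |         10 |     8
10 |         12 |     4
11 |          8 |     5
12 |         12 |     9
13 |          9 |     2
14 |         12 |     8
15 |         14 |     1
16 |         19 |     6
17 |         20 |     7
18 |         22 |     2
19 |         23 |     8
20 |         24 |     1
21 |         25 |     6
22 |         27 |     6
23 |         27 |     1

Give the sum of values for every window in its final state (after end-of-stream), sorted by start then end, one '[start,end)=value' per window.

i=0 t=2 v=3: → [0,4); WM=0
i=1 t=3 v=4: → [3,7),[0,4); WM=1
i=2 t=4 v=5: → [3,7); WM=2
i=3 t=7 v=3: → [6,10); WM=5; [0,4) fires=7
i=4 t=0 v=5: DROP (t<5-0); WM=5
i=5 t=7 v=7: → [6,10); WM=5
i=6 t=8 v=3: → [6,10); WM=6
i=7 t=9 v=2: → [9,13),[6,10); WM=7; [3,7) fires=9
i=8 t=9 v=9: → [9,13),[6,10); WM=7
i=9 t=10 v=8: → [9,13); WM=8
i=10 t=12 v=4: → [12,16),[9,13); WM=10; [6,10) fires=24
i=11 t=8 v=5: DROP (t<10-0); WM=10
i=12 t=12 v=9: → [12,16),[9,13); WM=10
i=13 t=9 v=2: DROP (t<10-0); WM=10
i=14 t=12 v=8: → [12,16),[9,13); WM=10
i=15 t=14 v=1: → [12,16); WM=12
i=16 t=19 v=6: → [18,22); WM=17; [9,13) fires=40 [12,16) fires=22
i=17 t=20 v=7: → [18,22); WM=18
i=18 t=22 v=2: → [21,25); WM=20
i=19 t=23 v=8: → [21,25); WM=21
i=20 t=24 v=1: → [24,28),[21,25); WM=22; [18,22) fires=13
i=21 t=25 v=6: → [24,28); WM=23
i=22 t=27 v=6: → [27,31),[24,28); WM=25; [21,25) fires=11
i=23 t=27 v=1: → [27,31),[24,28); WM=25

[0,4)=7 [3,7)=9 [6,10)=24 [9,13)=40 [12,16)=22 [18,22)=13 [21,25)=11 [24,28)=14 [27,31)=7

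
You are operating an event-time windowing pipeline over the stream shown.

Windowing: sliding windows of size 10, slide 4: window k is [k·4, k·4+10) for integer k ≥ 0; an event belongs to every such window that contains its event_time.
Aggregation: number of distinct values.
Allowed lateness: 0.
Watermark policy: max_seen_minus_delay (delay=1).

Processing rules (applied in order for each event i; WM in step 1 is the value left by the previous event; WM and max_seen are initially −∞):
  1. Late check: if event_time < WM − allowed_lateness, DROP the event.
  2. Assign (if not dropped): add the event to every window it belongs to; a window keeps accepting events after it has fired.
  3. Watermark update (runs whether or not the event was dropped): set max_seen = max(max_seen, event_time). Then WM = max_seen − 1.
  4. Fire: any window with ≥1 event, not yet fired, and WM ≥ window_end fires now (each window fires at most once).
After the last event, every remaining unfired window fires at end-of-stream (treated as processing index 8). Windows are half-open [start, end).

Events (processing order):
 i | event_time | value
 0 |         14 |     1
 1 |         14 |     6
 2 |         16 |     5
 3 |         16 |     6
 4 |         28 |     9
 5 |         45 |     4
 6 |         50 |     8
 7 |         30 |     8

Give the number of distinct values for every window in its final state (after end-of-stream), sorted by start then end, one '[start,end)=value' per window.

i=0 t=14 v=1: → [12,22),[8,18); WM=13
i=1 t=14 v=6: → [12,22),[8,18); WM=13
i=2 t=16 v=5: → [16,26),[12,22),[8,18); WM=15
i=3 t=16 v=6: → [16,26),[12,22),[8,18); WM=15
i=4 t=28 v=9: → [28,38),[24,34),[20,30); WM=27; [8,18) fires=3 [12,22) fires=3 [16,26) fires=2
i=5 t=45 v=4: → [44,54),[40,50),[36,46); WM=44; [20,30) fires=1 [24,34) fires=1 [28,38) fires=1
i=6 t=50 v=8: → [48,58),[44,54); WM=49; [36,46) fires=1
i=7 t=30 v=8: DROP (t<49-0); WM=49

[8,18)=3 [12,22)=3 [16,26)=2 [20,30)=1 [24,34)=1 [28,38)=1 [36,46)=1 [40,50)=1 [44,54)=2 [48,58)=1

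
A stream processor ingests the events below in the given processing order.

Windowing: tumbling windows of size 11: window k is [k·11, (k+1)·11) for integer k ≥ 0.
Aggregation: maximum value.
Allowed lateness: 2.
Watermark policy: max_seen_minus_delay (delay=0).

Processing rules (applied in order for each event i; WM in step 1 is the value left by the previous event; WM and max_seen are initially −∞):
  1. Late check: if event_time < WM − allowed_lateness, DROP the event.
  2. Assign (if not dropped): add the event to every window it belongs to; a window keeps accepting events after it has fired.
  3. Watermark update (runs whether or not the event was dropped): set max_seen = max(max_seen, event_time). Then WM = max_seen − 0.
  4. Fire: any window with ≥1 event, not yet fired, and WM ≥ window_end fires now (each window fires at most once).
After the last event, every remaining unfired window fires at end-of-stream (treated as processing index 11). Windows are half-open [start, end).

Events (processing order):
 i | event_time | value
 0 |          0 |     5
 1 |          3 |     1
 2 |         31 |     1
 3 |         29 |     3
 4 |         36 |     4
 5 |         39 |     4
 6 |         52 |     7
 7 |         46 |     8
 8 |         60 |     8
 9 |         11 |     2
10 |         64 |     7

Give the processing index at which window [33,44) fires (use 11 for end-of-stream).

i=0 t=0 v=5: → [0,11); WM=0
i=1 t=3 v=1: → [0,11); WM=3
i=2 t=31 v=1: → [22,33); WM=31; [0,11) fires=5
i=3 t=29 v=3: → [22,33); WM=31
i=4 t=36 v=4: → [33,44); WM=36; [22,33) fires=3
i=5 t=39 v=4: → [33,44); WM=39
i=6 t=52 v=7: → [44,55); WM=52; [33,44) fires=4
i=7 t=46 v=8: DROP (t<52-2); WM=52
i=8 t=60 v=8: → [55,66); WM=60; [44,55) fires=7
i=9 t=11 v=2: DROP (t<60-2); WM=60
i=10 t=64 v=7: → [55,66); WM=64

6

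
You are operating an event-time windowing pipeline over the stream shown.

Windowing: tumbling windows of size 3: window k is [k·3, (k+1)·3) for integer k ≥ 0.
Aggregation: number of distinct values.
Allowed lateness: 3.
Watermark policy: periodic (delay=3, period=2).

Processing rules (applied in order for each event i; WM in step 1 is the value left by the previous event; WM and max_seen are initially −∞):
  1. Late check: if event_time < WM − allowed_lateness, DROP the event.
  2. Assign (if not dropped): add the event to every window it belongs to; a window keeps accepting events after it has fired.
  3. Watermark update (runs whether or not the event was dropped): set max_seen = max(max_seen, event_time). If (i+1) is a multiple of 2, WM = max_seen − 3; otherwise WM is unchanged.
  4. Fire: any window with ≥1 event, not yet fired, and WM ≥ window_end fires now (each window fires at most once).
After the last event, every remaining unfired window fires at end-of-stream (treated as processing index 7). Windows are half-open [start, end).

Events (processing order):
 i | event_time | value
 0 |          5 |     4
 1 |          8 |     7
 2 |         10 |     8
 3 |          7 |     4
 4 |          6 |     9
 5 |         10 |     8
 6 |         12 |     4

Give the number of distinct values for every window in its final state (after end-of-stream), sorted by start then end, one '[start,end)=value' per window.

[3,6)=1 [6,9)=3 [9,12)=1 [12,15)=1

i=0 t=5 v=4: → [3,6); WM=−∞
i=1 t=8 v=7: → [6,9); WM=5
i=2 t=10 v=8: → [9,12); WM=5
i=3 t=7 v=4: → [6,9); WM=7; [3,6) fires=1
i=4 t=6 v=9: → [6,9); WM=7
i=5 t=10 v=8: → [9,12); WM=7
i=6 t=12 v=4: → [12,15); WM=7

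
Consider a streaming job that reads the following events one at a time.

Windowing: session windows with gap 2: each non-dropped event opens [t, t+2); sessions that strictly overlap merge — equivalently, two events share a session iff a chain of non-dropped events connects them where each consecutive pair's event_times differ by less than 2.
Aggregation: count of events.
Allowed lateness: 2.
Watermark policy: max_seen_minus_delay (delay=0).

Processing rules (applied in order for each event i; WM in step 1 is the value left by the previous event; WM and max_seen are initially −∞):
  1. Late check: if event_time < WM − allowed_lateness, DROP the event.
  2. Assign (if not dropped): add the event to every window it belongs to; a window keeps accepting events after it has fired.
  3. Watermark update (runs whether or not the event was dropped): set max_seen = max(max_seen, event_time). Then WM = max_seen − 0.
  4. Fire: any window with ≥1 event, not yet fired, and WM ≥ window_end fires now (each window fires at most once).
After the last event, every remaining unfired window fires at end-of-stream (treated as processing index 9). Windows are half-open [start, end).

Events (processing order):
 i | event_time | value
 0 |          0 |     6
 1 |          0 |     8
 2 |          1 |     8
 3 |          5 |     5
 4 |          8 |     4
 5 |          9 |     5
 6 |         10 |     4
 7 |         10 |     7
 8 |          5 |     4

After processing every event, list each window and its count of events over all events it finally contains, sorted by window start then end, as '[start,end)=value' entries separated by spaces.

[0,3)=3 [5,7)=1 [8,12)=4

i=0 t=0 v=6: → [0,2); WM=0
i=1 t=0 v=8: → [0,2); WM=0
i=2 t=1 v=8: → [0,3); WM=1
i=3 t=5 v=5: → [5,7); WM=5
i=4 t=8 v=4: → [8,10); WM=8
i=5 t=9 v=5: → [8,11); WM=9
i=6 t=10 v=4: → [8,12); WM=10
i=7 t=10 v=7: → [8,12); WM=10
i=8 t=5 v=4: DROP (t<10-2); WM=10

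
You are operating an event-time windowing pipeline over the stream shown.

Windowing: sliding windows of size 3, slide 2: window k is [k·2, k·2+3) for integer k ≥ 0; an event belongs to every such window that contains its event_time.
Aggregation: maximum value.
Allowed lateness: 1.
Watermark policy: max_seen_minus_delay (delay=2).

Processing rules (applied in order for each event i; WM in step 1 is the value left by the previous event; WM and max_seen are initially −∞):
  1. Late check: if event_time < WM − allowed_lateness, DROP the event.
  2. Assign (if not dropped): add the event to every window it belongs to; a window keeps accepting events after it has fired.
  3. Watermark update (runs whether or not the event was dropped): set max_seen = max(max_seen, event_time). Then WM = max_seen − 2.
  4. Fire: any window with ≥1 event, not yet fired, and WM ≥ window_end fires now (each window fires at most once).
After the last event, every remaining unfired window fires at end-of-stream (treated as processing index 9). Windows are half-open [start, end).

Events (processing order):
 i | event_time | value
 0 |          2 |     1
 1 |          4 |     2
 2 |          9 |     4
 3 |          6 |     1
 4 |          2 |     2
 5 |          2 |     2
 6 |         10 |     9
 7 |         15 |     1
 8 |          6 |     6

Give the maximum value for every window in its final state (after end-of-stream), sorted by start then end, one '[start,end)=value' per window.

[0,3)=1 [2,5)=2 [4,7)=2 [6,9)=1 [8,11)=9 [10,13)=9 [14,17)=1

i=0 t=2 v=1: → [2,5),[0,3); WM=0
i=1 t=4 v=2: → [4,7),[2,5); WM=2
i=2 t=9 v=4: → [8,11); WM=7; [0,3) fires=1 [2,5) fires=2 [4,7) fires=2
i=3 t=6 v=1: → [6,9),[4,7); WM=7
i=4 t=2 v=2: DROP (t<7-1); WM=7
i=5 t=2 v=2: DROP (t<7-1); WM=7
i=6 t=10 v=9: → [10,13),[8,11); WM=8
i=7 t=15 v=1: → [14,17); WM=13; [6,9) fires=1 [8,11) fires=9 [10,13) fires=9
i=8 t=6 v=6: DROP (t<13-1); WM=13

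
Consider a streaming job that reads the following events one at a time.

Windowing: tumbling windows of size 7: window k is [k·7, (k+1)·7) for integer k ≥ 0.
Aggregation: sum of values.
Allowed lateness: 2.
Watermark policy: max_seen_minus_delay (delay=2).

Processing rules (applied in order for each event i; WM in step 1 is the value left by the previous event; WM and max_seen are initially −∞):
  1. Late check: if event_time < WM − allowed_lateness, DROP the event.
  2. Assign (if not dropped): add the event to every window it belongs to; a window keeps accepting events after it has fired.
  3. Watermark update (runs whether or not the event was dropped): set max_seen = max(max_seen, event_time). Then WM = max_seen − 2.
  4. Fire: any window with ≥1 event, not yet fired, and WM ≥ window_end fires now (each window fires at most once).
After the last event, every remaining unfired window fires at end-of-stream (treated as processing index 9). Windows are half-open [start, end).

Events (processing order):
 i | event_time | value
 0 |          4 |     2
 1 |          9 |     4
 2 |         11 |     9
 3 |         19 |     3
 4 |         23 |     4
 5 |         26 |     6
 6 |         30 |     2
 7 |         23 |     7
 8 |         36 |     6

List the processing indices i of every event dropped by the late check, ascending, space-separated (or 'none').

i=0 t=4 v=2: → [0,7); WM=2
i=1 t=9 v=4: → [7,14); WM=7; [0,7) fires=2
i=2 t=11 v=9: → [7,14); WM=9
i=3 t=19 v=3: → [14,21); WM=17; [7,14) fires=13
i=4 t=23 v=4: → [21,28); WM=21; [14,21) fires=3
i=5 t=26 v=6: → [21,28); WM=24
i=6 t=30 v=2: → [28,35); WM=28; [21,28) fires=10
i=7 t=23 v=7: DROP (t<28-2); WM=28
i=8 t=36 v=6: → [35,42); WM=34

7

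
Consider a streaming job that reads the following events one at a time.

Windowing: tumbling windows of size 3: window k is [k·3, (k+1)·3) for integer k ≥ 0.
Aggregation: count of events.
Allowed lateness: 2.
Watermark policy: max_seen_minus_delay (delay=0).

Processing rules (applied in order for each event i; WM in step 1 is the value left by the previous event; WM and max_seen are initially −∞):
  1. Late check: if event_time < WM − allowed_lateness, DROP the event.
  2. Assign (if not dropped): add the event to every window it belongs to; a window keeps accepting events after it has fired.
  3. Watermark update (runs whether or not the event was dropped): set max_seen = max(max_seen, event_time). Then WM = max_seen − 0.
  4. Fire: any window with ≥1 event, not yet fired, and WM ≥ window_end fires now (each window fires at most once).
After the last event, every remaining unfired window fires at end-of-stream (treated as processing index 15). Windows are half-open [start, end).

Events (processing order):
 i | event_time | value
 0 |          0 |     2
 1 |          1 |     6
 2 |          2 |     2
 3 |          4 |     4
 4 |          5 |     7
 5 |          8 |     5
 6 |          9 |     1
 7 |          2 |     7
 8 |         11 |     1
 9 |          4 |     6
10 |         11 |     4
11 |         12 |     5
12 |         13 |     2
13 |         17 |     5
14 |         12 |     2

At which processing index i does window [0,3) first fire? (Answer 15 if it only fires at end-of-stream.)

3

i=0 t=0 v=2: → [0,3); WM=0
i=1 t=1 v=6: → [0,3); WM=1
i=2 t=2 v=2: → [0,3); WM=2
i=3 t=4 v=4: → [3,6); WM=4; [0,3) fires=3
i=4 t=5 v=7: → [3,6); WM=5
i=5 t=8 v=5: → [6,9); WM=8; [3,6) fires=2
i=6 t=9 v=1: → [9,12); WM=9; [6,9) fires=1
i=7 t=2 v=7: DROP (t<9-2); WM=9
i=8 t=11 v=1: → [9,12); WM=11
i=9 t=4 v=6: DROP (t<11-2); WM=11
i=10 t=11 v=4: → [9,12); WM=11
i=11 t=12 v=5: → [12,15); WM=12; [9,12) fires=3
i=12 t=13 v=2: → [12,15); WM=13
i=13 t=17 v=5: → [15,18); WM=17; [12,15) fires=2
i=14 t=12 v=2: DROP (t<17-2); WM=17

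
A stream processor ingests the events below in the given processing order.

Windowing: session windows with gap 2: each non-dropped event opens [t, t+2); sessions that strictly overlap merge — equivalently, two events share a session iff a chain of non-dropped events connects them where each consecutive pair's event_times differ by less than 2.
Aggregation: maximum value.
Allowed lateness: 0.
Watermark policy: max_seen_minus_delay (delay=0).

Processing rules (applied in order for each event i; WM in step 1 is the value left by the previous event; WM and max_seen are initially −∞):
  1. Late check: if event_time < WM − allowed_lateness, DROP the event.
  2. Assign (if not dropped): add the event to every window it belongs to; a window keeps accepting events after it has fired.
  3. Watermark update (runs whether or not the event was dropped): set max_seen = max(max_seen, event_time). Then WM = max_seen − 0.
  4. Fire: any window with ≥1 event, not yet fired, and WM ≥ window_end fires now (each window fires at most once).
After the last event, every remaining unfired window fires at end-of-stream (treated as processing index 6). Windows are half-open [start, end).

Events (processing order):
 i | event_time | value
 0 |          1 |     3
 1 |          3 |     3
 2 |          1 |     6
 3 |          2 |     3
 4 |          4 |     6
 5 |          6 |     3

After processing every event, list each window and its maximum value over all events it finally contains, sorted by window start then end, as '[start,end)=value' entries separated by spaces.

[1,3)=3 [3,6)=6 [6,8)=3

i=0 t=1 v=3: → [1,3); WM=1
i=1 t=3 v=3: → [3,5); WM=3
i=2 t=1 v=6: DROP (t<3-0); WM=3
i=3 t=2 v=3: DROP (t<3-0); WM=3
i=4 t=4 v=6: → [3,6); WM=4
i=5 t=6 v=3: → [6,8); WM=6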